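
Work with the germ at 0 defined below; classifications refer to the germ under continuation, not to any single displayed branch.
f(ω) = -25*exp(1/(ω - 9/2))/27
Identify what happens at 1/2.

The point is a regular point.

There is no denominator, hence no pole anywhere.
The essential point of exp(1/(ω - (9/2))) is 9/2, not 1/2.
So the germ continues analytically to 1/2.


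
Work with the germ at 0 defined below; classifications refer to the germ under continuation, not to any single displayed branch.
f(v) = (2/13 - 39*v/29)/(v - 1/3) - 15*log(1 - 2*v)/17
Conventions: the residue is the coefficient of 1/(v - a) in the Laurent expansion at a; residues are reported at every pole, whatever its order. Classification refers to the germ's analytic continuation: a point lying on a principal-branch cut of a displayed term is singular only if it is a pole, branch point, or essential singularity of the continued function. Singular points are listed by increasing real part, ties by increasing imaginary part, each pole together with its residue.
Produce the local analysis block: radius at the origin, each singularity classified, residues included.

Denominator factor (v - 1/3): pole of order 1 at 1/3, modulus 1/3.
Branch term (-15/17)*log(1 - v/(1/2)): its argument vanishes at v = 1/2, a logarithmic branch point, modulus 1/2.
The radius of convergence is the smallest modulus among the singular points: 1/3.
The branch term is analytic at 1/3 and contributes nothing to the residue; only the rational part matters.
At the order-1 pole 1/3 set g(v) = (v - (1/3))*(rational part) = 2/13 - 39*v/29.
Simple pole: residue = g(a) at a = 1/3, which is -111/377.
List the singular points by increasing real part (a conjugate pair: the negative imaginary part first).

Radius of convergence at 0: 1/3.
At 1/3: a pole of order 1; residue -111/377.
At 1/2: a logarithmic branch point.


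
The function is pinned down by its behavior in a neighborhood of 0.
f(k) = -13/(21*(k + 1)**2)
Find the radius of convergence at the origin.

Denominator factor (k + 1)^2: pole of order 2 at -1, modulus 1.
The radius of convergence is the smallest modulus among the singular points: 1.

The radius of convergence is 1.


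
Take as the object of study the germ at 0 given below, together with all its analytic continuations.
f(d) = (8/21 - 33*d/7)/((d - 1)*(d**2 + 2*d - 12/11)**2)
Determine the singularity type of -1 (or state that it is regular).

The point is a regular point.

Denominator factors: d**2 + 2*d - 12/11 = -23/11 at d = -1; d - 1 = -2 at d = -1 — none vanishes.
So the germ continues analytically to -1.


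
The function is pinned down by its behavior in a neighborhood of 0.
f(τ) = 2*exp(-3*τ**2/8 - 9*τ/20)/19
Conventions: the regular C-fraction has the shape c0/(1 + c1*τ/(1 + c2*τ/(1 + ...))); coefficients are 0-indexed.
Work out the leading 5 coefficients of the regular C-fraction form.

Taylor coefficients (expand at 0): a_0 = 2/19, a_1 = -9/190, a_2 = -219/7600, a_3 = 2457/152000, a_4 = 43587/12160000.
c0 = a_0 = 2/19. Peel one level at a time: if S = 1 + c*τ/S' with S'(0) = 1, then c is the τ-coefficient of S and S' = c*τ/(S - 1).
S_1 = c0/f = 1 + (9/20)*τ + (381/800)*τ^2 + ...; c1 = 9/20.
S_2 = c1*τ/(S_1 - 1) = 1 + (-127/120)*τ + (10243/14400)*τ^2 + ...; c2 = -127/120.
S_3 = c2*τ/(S_2 - 1) = 1 + (10243/15240)*τ + (-2110539/25806400)*τ^2 + ...; c3 = 10243/15240.
S_4 = c3*τ/(S_3 - 1) = 1 + (6331617/52034440)*τ + ...; c4 = 6331617/52034440.

The regular C-fraction coefficients are [2/19, 9/20, -127/120, 10243/15240, 6331617/52034440].


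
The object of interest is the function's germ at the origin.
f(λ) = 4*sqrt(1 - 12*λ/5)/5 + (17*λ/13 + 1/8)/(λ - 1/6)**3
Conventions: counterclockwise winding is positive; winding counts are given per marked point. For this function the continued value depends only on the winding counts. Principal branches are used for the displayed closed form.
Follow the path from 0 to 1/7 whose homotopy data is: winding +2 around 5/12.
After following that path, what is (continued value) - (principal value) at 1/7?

Continued minus principal equals 0.

The rational part is single-valued and drops out of the difference; each branch term changes only by its own monodromy.
(4/5)*sqrt(1 - λ/(5/12)): winding +2 is even, the square root returns to the same sheet, contribution 0.
Summing the contributions at λ = 1/7 gives 0.


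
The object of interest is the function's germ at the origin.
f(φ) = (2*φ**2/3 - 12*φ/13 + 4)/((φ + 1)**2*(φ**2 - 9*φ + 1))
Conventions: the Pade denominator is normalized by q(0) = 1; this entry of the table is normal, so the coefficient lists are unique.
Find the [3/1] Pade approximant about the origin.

Taylor coefficients needed (expand at 0): a_0 = 4, a_1 = 352/13, a_2 = 9914/39, a_3 = 6722/3, a_4 = 777562/39.
Write the denominator as Q(φ) = 1 + q1*φ. Requiring Q*f - P = O(φ^5) with deg P <= 3 kills the coefficients of φ^4..φ^4 in Q*f:
  φ^4: a_4 + q1*a_3 = 0, i.e. 777562/39 + (6722/3)*q1 = 0.
Solving this linear system: q1 = -388781/43693.
The numerator is Q*f truncated at degree 3: P0 = a_0 = 4; P1 = a_1 + q1*a_0 = -372052/43693; P2 = a_2 + q1*a_1 = 22619666/1704027; P3 = a_3 + q1*a_2 = -36218336/1704027.

The Pade approximant has numerator coefficients [4, -372052/43693, 22619666/1704027, -36218336/1704027]; denominator coefficients [1, -388781/43693].


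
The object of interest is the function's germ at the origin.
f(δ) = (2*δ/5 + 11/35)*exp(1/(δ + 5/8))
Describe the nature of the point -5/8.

The point is an essential singularity.

The exponent 1/(δ - (-5/8)) has a pole at -5/8, so exp(1/(δ - (-5/8))) takes every nonzero value near it: an essential singularity (not a pole of any order).


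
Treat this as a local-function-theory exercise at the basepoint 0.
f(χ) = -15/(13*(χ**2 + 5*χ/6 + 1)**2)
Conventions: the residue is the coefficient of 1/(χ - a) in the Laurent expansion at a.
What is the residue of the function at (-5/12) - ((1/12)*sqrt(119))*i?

The residue is -((6480/184093)*sqrt(119))*i.

The factor χ**2 + 5*χ/6 + 1 splits as (χ - a)(χ - a') with a = (-5/12) - ((1/12)*sqrt(119))*i, a' = (-5/12) + ((1/12)*sqrt(119))*i. At the order-2 pole a set g(χ) = (χ - a)^2*f(χ) = [-15/13] / (χ - a')^2.
Order-2 pole: residue = g'(a); g'((-5/12) - ((1/12)*sqrt(119))*i) = -((6480/184093)*sqrt(119))*i, so the residue is -((6480/184093)*sqrt(119))*i.


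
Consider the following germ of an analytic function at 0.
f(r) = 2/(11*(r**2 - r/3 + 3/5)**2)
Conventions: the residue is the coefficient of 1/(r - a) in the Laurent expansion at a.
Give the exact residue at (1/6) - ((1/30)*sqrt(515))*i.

The factor r**2 - r/3 + 3/5 splits as (r - a)(r - a') with a = (1/6) - ((1/30)*sqrt(515))*i, a' = (1/6) + ((1/30)*sqrt(515))*i. At the order-2 pole a set g(r) = (r - a)^2*f(r) = [2/11] / (r - a')^2.
Order-2 pole: residue = g'(a); g'((1/6) - ((1/30)*sqrt(515))*i) = ((540/116699)*sqrt(515))*i, so the residue is ((540/116699)*sqrt(515))*i.

The residue is ((540/116699)*sqrt(515))*i.


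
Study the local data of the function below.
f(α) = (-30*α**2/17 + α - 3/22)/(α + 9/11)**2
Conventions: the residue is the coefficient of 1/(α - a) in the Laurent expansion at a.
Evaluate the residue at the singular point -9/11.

The residue is 727/187.

At the order-2 pole -9/11 set g(α) = (α - (-9/11))^2*f(α) = -30*α**2/17 + α - 3/22.
Order-2 pole: residue = g'(a); g'(-9/11) = 727/187, so the residue is 727/187.


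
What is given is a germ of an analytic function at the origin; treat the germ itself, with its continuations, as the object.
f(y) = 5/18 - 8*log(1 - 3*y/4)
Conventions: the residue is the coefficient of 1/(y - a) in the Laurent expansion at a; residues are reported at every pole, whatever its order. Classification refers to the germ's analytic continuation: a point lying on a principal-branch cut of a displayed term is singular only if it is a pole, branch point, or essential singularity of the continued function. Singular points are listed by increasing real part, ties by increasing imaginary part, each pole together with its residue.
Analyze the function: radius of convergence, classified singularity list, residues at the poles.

Radius of convergence at 0: 4/3.
At 4/3: a logarithmic branch point.

Branch term (-8)*log(1 - y/(4/3)): its argument vanishes at y = 4/3, a logarithmic branch point, modulus 4/3.
The radius of convergence is the smallest modulus among the singular points: 4/3.


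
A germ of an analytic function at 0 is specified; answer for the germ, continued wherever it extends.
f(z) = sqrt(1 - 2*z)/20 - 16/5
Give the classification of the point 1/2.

The point is an algebraic (square-root) branch point.

The term (1/20)*sqrt(1 - z/(1/2)) has argument 1 - 1/2/(1/2) = 0 at 1/2: a square-root (algebraic, two-sheeted) branch point; the remaining terms are analytic or single-valued there.


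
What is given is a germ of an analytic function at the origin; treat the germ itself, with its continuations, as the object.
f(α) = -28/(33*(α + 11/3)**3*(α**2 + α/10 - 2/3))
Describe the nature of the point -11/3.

The denominator factor α + 11/3 vanishes at -11/3 and appears to the power 3; the numerator there equals -28/33, nonzero, and no other factor vanishes.
Hence a pole whose order is the multiplicity, 3.

The point is a pole of order 3.


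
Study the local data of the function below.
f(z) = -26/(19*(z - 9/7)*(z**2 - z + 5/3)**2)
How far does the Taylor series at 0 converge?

Denominator factor (z - 9/7): pole of order 1 at 9/7, modulus 9/7.
Denominator factor (z**2 - z + 5/3)^2: discriminant -17/3, complex-conjugate roots (1/2) + ((1/6)*sqrt(51))*i and (1/2) - ((1/6)*sqrt(51))*i; poles of order 2, moduli (1/3)*sqrt(15) and (1/3)*sqrt(15).
The radius of convergence is the smallest modulus among the singular points: 9/7.

The radius of convergence is 9/7.


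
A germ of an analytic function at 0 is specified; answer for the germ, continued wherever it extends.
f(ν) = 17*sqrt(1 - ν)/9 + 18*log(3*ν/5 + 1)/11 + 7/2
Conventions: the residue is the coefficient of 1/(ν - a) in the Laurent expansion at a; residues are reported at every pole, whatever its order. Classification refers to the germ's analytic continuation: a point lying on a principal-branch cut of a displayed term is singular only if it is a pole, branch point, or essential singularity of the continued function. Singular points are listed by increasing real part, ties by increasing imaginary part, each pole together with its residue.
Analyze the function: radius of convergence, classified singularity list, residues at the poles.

Radius of convergence at 0: 1.
At -5/3: a logarithmic branch point.
At 1: an algebraic (square-root) branch point.

Branch term (17/9)*sqrt(1 - ν/(1)): its argument vanishes at ν = 1, a square-root branch point, modulus 1.
Branch term (18/11)*log(1 - ν/(-5/3)): its argument vanishes at ν = -5/3, a logarithmic branch point, modulus 5/3.
The radius of convergence is the smallest modulus among the singular points: 1.
List the singular points by increasing real part (a conjugate pair: the negative imaginary part first).


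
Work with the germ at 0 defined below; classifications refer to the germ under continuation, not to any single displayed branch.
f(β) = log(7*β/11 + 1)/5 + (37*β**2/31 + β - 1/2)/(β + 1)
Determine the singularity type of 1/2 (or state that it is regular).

The point is a regular point.

Denominator factors: β + 1 = 3/2 at β = 1/2 — none vanishes.
Branch term log(1 - β/(-11/7)): argument at 1/2 is 29/22, nonzero, so 1/2 is not its branch point (a point on a principal cut is still regular for the continued germ).
So the germ continues analytically to 1/2.


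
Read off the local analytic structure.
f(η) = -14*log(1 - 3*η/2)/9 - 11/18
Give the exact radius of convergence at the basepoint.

The radius of convergence is 2/3.

Branch term (-14/9)*log(1 - η/(2/3)): its argument vanishes at η = 2/3, a logarithmic branch point, modulus 2/3.
The radius of convergence is the smallest modulus among the singular points: 2/3.


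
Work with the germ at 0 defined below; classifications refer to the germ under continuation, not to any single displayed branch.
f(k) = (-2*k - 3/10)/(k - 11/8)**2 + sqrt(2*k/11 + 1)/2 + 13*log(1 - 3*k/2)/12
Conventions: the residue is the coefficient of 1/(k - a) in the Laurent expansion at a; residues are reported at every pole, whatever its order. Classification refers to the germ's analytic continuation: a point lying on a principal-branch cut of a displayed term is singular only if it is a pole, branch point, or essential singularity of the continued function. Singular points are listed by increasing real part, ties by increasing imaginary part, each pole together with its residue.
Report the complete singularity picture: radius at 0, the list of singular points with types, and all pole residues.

Denominator factor (k - 11/8)^2: pole of order 2 at 11/8, modulus 11/8.
Branch term (13/12)*log(1 - k/(2/3)): its argument vanishes at k = 2/3, a logarithmic branch point, modulus 2/3.
Branch term (1/2)*sqrt(1 - k/(-11/2)): its argument vanishes at k = -11/2, a square-root branch point, modulus 11/2.
The radius of convergence is the smallest modulus among the singular points: 2/3.
The branch terms are analytic at 11/8 and contribute nothing to the residue; only the rational part matters.
At the order-2 pole 11/8 set g(k) = (k - (11/8))^2*(rational part) = -2*k - 3/10.
Order-2 pole: residue = g'(a); g'(11/8) = -2, so the residue is -2.
List the singular points by increasing real part (a conjugate pair: the negative imaginary part first).

Radius of convergence at 0: 2/3.
At -11/2: an algebraic (square-root) branch point.
At 2/3: a logarithmic branch point.
At 11/8: a pole of order 2; residue -2.


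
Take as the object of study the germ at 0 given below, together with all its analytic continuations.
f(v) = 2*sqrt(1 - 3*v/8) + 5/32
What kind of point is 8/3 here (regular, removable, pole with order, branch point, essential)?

The point is an algebraic (square-root) branch point.

The term (2)*sqrt(1 - v/(8/3)) has argument 1 - 8/3/(8/3) = 0 at 8/3: a square-root (algebraic, two-sheeted) branch point; the remaining terms are analytic or single-valued there.


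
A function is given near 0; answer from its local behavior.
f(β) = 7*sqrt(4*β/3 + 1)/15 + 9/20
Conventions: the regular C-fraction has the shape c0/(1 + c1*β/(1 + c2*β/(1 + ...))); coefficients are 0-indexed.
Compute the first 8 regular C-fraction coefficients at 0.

The regular C-fraction coefficients are [11/12, -56/165, 37/55, 55/333, 167/333, 37/167, 223/501, 167/669].

Taylor coefficients (expand at 0): a_0 = 11/12, a_1 = 14/45, a_2 = -14/135, a_3 = 28/405, a_4 = -14/243, a_5 = 196/3645, a_6 = -196/3645, a_7 = 616/10935.
c0 = a_0 = 11/12. Peel one level at a time: if S = 1 + c*β/S' with S'(0) = 1, then c is the β-coefficient of S and S' = c*β/(S - 1).
S_1 = c0/f = 1 + (-56/165)*β + (2072/9075)*β^2 + ...; c1 = -56/165.
S_2 = c1*β/(S_1 - 1) = 1 + (37/55)*β + (-1/9)*β^2 + ...; c2 = 37/55.
S_3 = c2*β/(S_2 - 1) = 1 + (55/333)*β + (-9185/110889)*β^2 + ...; c3 = 55/333.
S_4 = c3*β/(S_3 - 1) = 1 + (167/333)*β + (-1/9)*β^2 + ...; c4 = 167/333.
S_5 = c4*β/(S_4 - 1) = 1 + (37/167)*β + (-8251/83667)*β^2 + ...; c5 = 37/167.
S_6 = c5*β/(S_5 - 1) = 1 + (223/501)*β + (-1/9)*β^2 + ...; c6 = 223/501.
S_7 = c6*β/(S_6 - 1) = 1 + (167/669)*β + ...; c7 = 167/669.


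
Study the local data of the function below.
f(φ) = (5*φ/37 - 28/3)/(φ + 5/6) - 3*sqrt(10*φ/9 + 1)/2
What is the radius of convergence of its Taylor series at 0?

The radius of convergence is 5/6.

Denominator factor (φ + 5/6): pole of order 1 at -5/6, modulus 5/6.
Branch term (-3/2)*sqrt(1 - φ/(-9/10)): its argument vanishes at φ = -9/10, a square-root branch point, modulus 9/10.
The radius of convergence is the smallest modulus among the singular points: 5/6.


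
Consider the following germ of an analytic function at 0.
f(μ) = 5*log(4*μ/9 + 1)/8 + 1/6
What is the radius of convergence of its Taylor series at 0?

Branch term (5/8)*log(1 - μ/(-9/4)): its argument vanishes at μ = -9/4, a logarithmic branch point, modulus 9/4.
The radius of convergence is the smallest modulus among the singular points: 9/4.

The radius of convergence is 9/4.


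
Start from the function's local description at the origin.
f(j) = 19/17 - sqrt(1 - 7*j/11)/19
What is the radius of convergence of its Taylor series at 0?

Branch term (-1/19)*sqrt(1 - j/(11/7)): its argument vanishes at j = 11/7, a square-root branch point, modulus 11/7.
The radius of convergence is the smallest modulus among the singular points: 11/7.

The radius of convergence is 11/7.


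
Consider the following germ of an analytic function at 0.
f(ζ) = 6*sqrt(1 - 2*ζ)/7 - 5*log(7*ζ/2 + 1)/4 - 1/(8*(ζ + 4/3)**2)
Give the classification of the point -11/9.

The point is a regular point.

Denominator factors: ζ + 4/3 = 1/9 at ζ = -11/9 — none vanishes.
Branch term log(1 - ζ/(-2/7)): argument at -11/9 is -59/18, nonzero, so -11/9 is not its branch point (a point on a principal cut is still regular for the continued germ).
Branch term sqrt(1 - ζ/(1/2)): argument at -11/9 is 31/9, nonzero, so -11/9 is not its branch point (a point on a principal cut is still regular for the continued germ).
So the germ continues analytically to -11/9.


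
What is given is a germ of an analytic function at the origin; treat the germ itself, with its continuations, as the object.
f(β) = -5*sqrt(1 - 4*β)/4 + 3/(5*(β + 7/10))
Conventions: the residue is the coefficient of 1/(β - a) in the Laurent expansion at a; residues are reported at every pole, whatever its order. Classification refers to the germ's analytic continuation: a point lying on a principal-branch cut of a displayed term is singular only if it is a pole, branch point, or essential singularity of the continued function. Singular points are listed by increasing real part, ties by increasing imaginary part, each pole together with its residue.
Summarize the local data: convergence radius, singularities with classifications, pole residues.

Denominator factor (β + 7/10): pole of order 1 at -7/10, modulus 7/10.
Branch term (-5/4)*sqrt(1 - β/(1/4)): its argument vanishes at β = 1/4, a square-root branch point, modulus 1/4.
The radius of convergence is the smallest modulus among the singular points: 1/4.
The branch term is analytic at -7/10 and contributes nothing to the residue; only the rational part matters.
At the order-1 pole -7/10 set g(β) = (β - (-7/10))*(rational part) = 3/5.
Simple pole: residue = g(a) at a = -7/10, which is 3/5.
List the singular points by increasing real part (a conjugate pair: the negative imaginary part first).

Radius of convergence at 0: 1/4.
At -7/10: a pole of order 1; residue 3/5.
At 1/4: an algebraic (square-root) branch point.


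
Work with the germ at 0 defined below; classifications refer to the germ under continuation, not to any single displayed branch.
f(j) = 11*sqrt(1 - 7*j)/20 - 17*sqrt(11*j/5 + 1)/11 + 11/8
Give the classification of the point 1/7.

The term (11/20)*sqrt(1 - j/(1/7)) has argument 1 - 1/7/(1/7) = 0 at 1/7: a square-root (algebraic, two-sheeted) branch point; the remaining terms are analytic or single-valued there.

The point is an algebraic (square-root) branch point.


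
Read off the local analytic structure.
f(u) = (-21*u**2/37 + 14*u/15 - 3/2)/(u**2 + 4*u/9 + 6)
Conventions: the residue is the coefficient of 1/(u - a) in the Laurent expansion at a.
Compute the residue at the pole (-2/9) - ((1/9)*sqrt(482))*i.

The factor u**2 + 4*u/9 + 6 splits as (u - a)(u - a') with a = (-2/9) - ((1/9)*sqrt(482))*i, a' = (-2/9) + ((1/9)*sqrt(482))*i. At the order-1 pole a set g(u) = (u - a)*f(u) = [-21*u**2/37 + 14*u/15 - 3/2] / (u - a').
Simple pole: residue = g(a) at a = (-2/9) - ((1/9)*sqrt(482))*i, which is (329/555) + ((16403/1070040)*sqrt(482))*i.

The residue is (329/555) + ((16403/1070040)*sqrt(482))*i.


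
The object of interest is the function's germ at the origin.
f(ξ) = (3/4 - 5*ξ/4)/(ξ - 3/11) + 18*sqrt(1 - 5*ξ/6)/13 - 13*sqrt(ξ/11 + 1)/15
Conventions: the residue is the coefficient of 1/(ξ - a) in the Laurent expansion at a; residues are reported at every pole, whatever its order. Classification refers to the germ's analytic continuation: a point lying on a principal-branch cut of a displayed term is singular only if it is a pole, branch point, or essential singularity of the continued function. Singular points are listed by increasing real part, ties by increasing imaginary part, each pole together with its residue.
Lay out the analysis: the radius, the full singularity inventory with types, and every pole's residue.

Radius of convergence at 0: 3/11.
At -11: an algebraic (square-root) branch point.
At 3/11: a pole of order 1; residue 9/22.
At 6/5: an algebraic (square-root) branch point.

Denominator factor (ξ - 3/11): pole of order 1 at 3/11, modulus 3/11.
Branch term (-13/15)*sqrt(1 - ξ/(-11)): its argument vanishes at ξ = -11, a square-root branch point, modulus 11.
Branch term (18/13)*sqrt(1 - ξ/(6/5)): its argument vanishes at ξ = 6/5, a square-root branch point, modulus 6/5.
The radius of convergence is the smallest modulus among the singular points: 3/11.
The branch terms are analytic at 3/11 and contribute nothing to the residue; only the rational part matters.
At the order-1 pole 3/11 set g(ξ) = (ξ - (3/11))*(rational part) = 3/4 - 5*ξ/4.
Simple pole: residue = g(a) at a = 3/11, which is 9/22.
List the singular points by increasing real part (a conjugate pair: the negative imaginary part first).


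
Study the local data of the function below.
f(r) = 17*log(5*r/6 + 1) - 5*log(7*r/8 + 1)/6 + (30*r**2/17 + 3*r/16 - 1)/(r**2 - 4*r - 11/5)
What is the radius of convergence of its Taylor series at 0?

Denominator factor (r**2 - 4*r - 11/5): discriminant 124/5, real irrational roots 2 + (1/5)*sqrt(155) and 2 - (1/5)*sqrt(155); poles of order 1, moduli 2 + (1/5)*sqrt(155) and -2 + (1/5)*sqrt(155).
Branch term (-5/6)*log(1 - r/(-8/7)): its argument vanishes at r = -8/7, a logarithmic branch point, modulus 8/7.
Branch term (17)*log(1 - r/(-6/5)): its argument vanishes at r = -6/5, a logarithmic branch point, modulus 6/5.
The radius of convergence is the smallest modulus among the singular points: -2 + (1/5)*sqrt(155).

The radius of convergence is -2 + (1/5)*sqrt(155).


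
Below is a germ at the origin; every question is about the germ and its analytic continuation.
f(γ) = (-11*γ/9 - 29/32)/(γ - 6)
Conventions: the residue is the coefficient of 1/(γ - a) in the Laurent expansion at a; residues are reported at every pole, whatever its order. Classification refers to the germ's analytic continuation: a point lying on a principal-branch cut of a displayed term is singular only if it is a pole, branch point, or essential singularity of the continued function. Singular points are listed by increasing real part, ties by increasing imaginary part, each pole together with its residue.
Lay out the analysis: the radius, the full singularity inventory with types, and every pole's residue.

Radius of convergence at 0: 6.
At 6: a pole of order 1; residue -791/96.

Denominator factor (γ - 6): pole of order 1 at 6, modulus 6.
The radius of convergence is the smallest modulus among the singular points: 6.
At the order-1 pole 6 set g(γ) = (γ - (6))*f(γ) = -11*γ/9 - 29/32.
Simple pole: residue = g(a) at a = 6, which is -791/96.


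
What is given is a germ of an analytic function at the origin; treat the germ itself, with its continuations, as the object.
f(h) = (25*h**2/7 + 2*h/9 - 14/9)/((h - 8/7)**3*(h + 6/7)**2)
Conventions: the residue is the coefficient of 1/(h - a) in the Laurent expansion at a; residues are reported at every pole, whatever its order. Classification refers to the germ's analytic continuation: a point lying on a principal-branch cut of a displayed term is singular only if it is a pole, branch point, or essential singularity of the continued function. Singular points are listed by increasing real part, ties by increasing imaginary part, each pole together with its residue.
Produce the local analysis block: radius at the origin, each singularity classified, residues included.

Denominator factor (h - 8/7)^3: pole of order 3 at 8/7, modulus 8/7.
Denominator factor (h + 6/7)^2: pole of order 2 at -6/7, modulus 6/7.
The radius of convergence is the smallest modulus among the singular points: 6/7.
At the order-2 pole -6/7 set g(h) = (h - (-6/7))^2*f(h) = (25*h**2/7 + 2*h/9 - 14/9)/(h - 8/7)**3.
Order-2 pole: residue = g'(a); g'(-6/7) = 14149/24696, so the residue is 14149/24696.
At the order-3 pole 8/7 set g(h) = (h - (8/7))^3*f(h) = (25*h**2/7 + 2*h/9 - 14/9)/(h + 6/7)**2.
Order-3 pole: residue = g''(a)/2; g''(8/7) = -14149/12348, so the residue is -14149/24696.
List the singular points by increasing real part (a conjugate pair: the negative imaginary part first).

Radius of convergence at 0: 6/7.
At -6/7: a pole of order 2; residue 14149/24696.
At 8/7: a pole of order 3; residue -14149/24696.


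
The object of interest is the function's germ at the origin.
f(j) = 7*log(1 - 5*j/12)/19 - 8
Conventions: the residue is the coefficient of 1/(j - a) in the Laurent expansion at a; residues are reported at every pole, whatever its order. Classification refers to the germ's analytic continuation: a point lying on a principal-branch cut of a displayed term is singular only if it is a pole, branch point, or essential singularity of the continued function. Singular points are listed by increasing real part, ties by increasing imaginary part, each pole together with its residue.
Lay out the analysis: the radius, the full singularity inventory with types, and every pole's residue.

Branch term (7/19)*log(1 - j/(12/5)): its argument vanishes at j = 12/5, a logarithmic branch point, modulus 12/5.
The radius of convergence is the smallest modulus among the singular points: 12/5.

Radius of convergence at 0: 12/5.
At 12/5: a logarithmic branch point.


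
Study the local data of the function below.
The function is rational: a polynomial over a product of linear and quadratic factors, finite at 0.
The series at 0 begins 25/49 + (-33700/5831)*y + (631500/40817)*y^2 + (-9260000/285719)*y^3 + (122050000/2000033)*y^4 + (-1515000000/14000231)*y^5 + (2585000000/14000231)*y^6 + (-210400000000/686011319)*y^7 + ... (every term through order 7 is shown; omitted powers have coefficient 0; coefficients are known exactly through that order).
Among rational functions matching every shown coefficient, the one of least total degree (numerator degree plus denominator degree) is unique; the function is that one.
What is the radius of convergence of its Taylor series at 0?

The radius of convergence is 7/10.

No rational of total degree below 3 reproduces all 8 coefficients; solving the [1/2] Pade equations on them gives f(y) = (1/4 - 36*y/17)/(y + 7/10)**2, whose expansion matches every shown term.
Denominator factor (y + 7/10)^2: pole of order 2 at -7/10, modulus 7/10.
The radius of convergence is the smallest modulus among the singular points: 7/10.


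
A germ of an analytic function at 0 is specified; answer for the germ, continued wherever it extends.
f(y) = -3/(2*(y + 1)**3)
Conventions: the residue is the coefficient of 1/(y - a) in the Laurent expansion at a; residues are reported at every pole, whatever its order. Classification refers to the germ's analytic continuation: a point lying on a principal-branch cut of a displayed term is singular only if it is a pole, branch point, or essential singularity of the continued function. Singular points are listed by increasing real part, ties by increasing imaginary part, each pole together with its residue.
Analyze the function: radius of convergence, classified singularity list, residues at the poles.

Denominator factor (y + 1)^3: pole of order 3 at -1, modulus 1.
The radius of convergence is the smallest modulus among the singular points: 1.
At the order-3 pole -1 set g(y) = (y - (-1))^3*f(y) = -3/2.
Order-3 pole: residue = g''(a)/2; g''(-1) = 0, so the residue is 0.

Radius of convergence at 0: 1.
At -1: a pole of order 3; residue 0.


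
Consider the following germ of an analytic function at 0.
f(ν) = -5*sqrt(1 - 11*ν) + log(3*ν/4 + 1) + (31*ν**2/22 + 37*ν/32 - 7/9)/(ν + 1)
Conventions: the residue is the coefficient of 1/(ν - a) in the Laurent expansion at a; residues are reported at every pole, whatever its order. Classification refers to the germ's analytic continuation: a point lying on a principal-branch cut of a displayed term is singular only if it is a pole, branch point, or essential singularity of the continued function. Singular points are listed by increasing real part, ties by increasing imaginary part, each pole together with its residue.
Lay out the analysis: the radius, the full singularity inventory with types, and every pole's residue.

Denominator factor (ν + 1): pole of order 1 at -1, modulus 1.
Branch term (1)*log(1 - ν/(-4/3)): its argument vanishes at ν = -4/3, a logarithmic branch point, modulus 4/3.
Branch term (-5)*sqrt(1 - ν/(1/11)): its argument vanishes at ν = 1/11, a square-root branch point, modulus 1/11.
The radius of convergence is the smallest modulus among the singular points: 1/11.
The branch terms are analytic at -1 and contribute nothing to the residue; only the rational part matters.
At the order-1 pole -1 set g(ν) = (ν - (-1))*(rational part) = 31*ν**2/22 + 37*ν/32 - 7/9.
Simple pole: residue = g(a) at a = -1, which is -1663/3168.
List the singular points by increasing real part (a conjugate pair: the negative imaginary part first).

Radius of convergence at 0: 1/11.
At -4/3: a logarithmic branch point.
At -1: a pole of order 1; residue -1663/3168.
At 1/11: an algebraic (square-root) branch point.


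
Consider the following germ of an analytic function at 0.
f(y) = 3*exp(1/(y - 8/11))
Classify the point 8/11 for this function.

The exponent 1/(y - (8/11)) has a pole at 8/11, so exp(1/(y - (8/11))) takes every nonzero value near it: an essential singularity (not a pole of any order).

The point is an essential singularity.


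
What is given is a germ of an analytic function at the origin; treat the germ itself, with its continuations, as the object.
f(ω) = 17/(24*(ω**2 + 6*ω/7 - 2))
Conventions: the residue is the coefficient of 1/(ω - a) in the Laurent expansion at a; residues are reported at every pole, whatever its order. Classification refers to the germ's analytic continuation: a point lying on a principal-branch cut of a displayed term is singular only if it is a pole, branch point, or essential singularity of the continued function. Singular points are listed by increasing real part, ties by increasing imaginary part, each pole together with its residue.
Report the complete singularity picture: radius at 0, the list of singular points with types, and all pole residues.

Denominator factor (ω**2 + 6*ω/7 - 2): discriminant 428/49, real irrational roots -3/7 + (1/7)*sqrt(107) and -3/7 - (1/7)*sqrt(107); poles of order 1, moduli -3/7 + (1/7)*sqrt(107) and 3/7 + (1/7)*sqrt(107).
The radius of convergence is the smallest modulus among the singular points: -3/7 + (1/7)*sqrt(107).
The factor ω**2 + 6*ω/7 - 2 splits as (ω - a)(ω - a') with a = -3/7 - (1/7)*sqrt(107), a' = -3/7 + (1/7)*sqrt(107). At the order-1 pole a set g(ω) = (ω - a)*f(ω) = [17/24] / (ω - a').
Simple pole: residue = g(a) at a = -3/7 - (1/7)*sqrt(107), which is -(119/5136)*sqrt(107).
The factor ω**2 + 6*ω/7 - 2 splits as (ω - a)(ω - a') with a = -3/7 + (1/7)*sqrt(107), a' = -3/7 - (1/7)*sqrt(107). At the order-1 pole a set g(ω) = (ω - a)*f(ω) = [17/24] / (ω - a').
Simple pole: residue = g(a) at a = -3/7 + (1/7)*sqrt(107), which is (119/5136)*sqrt(107).
List the singular points by increasing real part (a conjugate pair: the negative imaginary part first).

Radius of convergence at 0: -3/7 + (1/7)*sqrt(107).
At -3/7 - (1/7)*sqrt(107): a pole of order 1; residue -(119/5136)*sqrt(107).
At -3/7 + (1/7)*sqrt(107): a pole of order 1; residue (119/5136)*sqrt(107).


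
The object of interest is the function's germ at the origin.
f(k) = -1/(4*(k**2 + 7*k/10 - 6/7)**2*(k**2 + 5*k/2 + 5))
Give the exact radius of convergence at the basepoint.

The radius of convergence is -7/20 + (1/140)*sqrt(19201).

Denominator factor (k**2 + 7*k/10 - 6/7)^2: discriminant 2743/700, real irrational roots -7/20 + (1/140)*sqrt(19201) and -7/20 - (1/140)*sqrt(19201); poles of order 2, moduli -7/20 + (1/140)*sqrt(19201) and 7/20 + (1/140)*sqrt(19201).
Denominator factor (k**2 + 5*k/2 + 5): discriminant -55/4, complex-conjugate roots (-5/4) + ((1/4)*sqrt(55))*i and (-5/4) - ((1/4)*sqrt(55))*i; poles of order 1, moduli sqrt(5) and sqrt(5).
The radius of convergence is the smallest modulus among the singular points: -7/20 + (1/140)*sqrt(19201).


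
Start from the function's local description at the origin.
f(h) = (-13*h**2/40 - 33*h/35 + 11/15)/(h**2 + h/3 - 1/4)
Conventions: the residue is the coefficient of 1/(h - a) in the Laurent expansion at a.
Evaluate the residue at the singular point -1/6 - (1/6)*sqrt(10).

The factor h**2 + h/3 - 1/4 splits as (h - a)(h - a') with a = -1/6 - (1/6)*sqrt(10), a' = -1/6 + (1/6)*sqrt(10). At the order-1 pole a set g(h) = (h - a)*f(h) = [-13*h**2/40 - 33*h/35 + 11/15] / (h - a').
Simple pole: residue = g(a) at a = -1/6 - (1/6)*sqrt(10), which is -701/1680 - (319/1344)*sqrt(10).

The residue is -701/1680 - (319/1344)*sqrt(10).


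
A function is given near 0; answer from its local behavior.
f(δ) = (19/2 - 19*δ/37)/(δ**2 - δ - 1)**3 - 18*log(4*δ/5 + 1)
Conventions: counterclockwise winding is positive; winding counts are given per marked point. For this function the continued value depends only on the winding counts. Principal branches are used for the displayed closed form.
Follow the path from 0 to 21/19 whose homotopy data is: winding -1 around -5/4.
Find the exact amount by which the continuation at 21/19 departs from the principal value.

Continued minus principal equals (36)*pi*i.

The rational part is single-valued and drops out of the difference; each branch term changes only by its own monodromy.
(-18)*log(1 - δ/(-5/4)): each positive loop around -5/4 adds 2*pi*i to the log, so winding -1 contributes (-18)*(-1)*2*pi*i = (36)*pi*i.
Summing the contributions at δ = 21/19 gives (36)*pi*i.


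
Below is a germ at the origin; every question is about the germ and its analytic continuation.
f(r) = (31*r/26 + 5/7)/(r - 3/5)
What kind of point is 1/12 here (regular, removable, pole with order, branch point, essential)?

Denominator factors: r - 3/5 = -31/60 at r = 1/12 — none vanishes.
So the germ continues analytically to 1/12.

The point is a regular point.


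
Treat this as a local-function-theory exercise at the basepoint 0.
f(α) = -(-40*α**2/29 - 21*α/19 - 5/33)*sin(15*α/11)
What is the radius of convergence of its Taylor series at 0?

The radius of convergence is infinite.

The factor -sin(15*α/11) is entire and contributes no finite singular point.
The polynomial part has no poles.
No finite singular points: the Taylor series at 0 converges everywhere.


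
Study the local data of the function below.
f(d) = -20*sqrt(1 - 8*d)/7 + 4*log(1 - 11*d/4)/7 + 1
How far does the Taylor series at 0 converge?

The radius of convergence is 1/8.

Branch term (-20/7)*sqrt(1 - d/(1/8)): its argument vanishes at d = 1/8, a square-root branch point, modulus 1/8.
Branch term (4/7)*log(1 - d/(4/11)): its argument vanishes at d = 4/11, a logarithmic branch point, modulus 4/11.
The radius of convergence is the smallest modulus among the singular points: 1/8.


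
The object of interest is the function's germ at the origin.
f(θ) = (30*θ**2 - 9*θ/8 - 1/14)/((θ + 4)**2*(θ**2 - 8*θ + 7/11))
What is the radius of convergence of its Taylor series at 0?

Denominator factor (θ**2 - 8*θ + 7/11): discriminant 676/11, real irrational roots 4 + (13/11)*sqrt(11) and 4 - (13/11)*sqrt(11); poles of order 1, moduli 4 + (13/11)*sqrt(11) and 4 - (13/11)*sqrt(11).
Denominator factor (θ + 4)^2: pole of order 2 at -4, modulus 4.
The radius of convergence is the smallest modulus among the singular points: 4 - (13/11)*sqrt(11).

The radius of convergence is 4 - (13/11)*sqrt(11).


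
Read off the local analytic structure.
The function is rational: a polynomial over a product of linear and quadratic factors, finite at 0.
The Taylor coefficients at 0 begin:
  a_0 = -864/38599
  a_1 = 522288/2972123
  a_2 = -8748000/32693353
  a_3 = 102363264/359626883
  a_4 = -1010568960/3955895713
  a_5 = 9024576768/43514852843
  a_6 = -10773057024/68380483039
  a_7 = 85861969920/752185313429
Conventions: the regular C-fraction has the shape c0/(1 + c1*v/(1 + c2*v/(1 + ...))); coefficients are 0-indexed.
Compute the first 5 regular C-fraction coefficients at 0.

Taylor coefficients (read off): a_0 = -864/38599, a_1 = 522288/2972123, a_2 = -8748000/32693353, a_3 = 102363264/359626883, a_4 = -1010568960/3955895713.
c0 = a_0 = -864/38599. Peel one level at a time: if S = 1 + c*v/S' with S'(0) = 1, then c is the v-coefficient of S and S' = c*v/(S - 1).
S_1 = c0/f = 1 + (1209/154)*v + (1178181/23716)*v^2 + ...; c1 = 1209/154.
S_2 = c1*v/(S_1 - 1) = 1 + (-392727/62062)*v + (13731948/19651489)*v^2 + ...; c2 = -392727/62062.
S_3 = c2*v/(S_2 - 1) = 1 + (64082424/580319597)*v + (42116178384/2073597120001)*v^2 + ...; c3 = 64082424/580319597.
S_4 = c3*v/(S_3 - 1) = 1 + (-101028689814/549277538557)*v + ...; c4 = -101028689814/549277538557.

The regular C-fraction coefficients are [-864/38599, 1209/154, -392727/62062, 64082424/580319597, -101028689814/549277538557].


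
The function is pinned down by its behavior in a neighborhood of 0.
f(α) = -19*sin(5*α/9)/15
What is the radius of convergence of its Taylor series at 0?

The factor -sin(5*α/9) is entire and contributes no finite singular point.
The polynomial part has no poles.
No finite singular points: the Taylor series at 0 converges everywhere.

The radius of convergence is infinite.


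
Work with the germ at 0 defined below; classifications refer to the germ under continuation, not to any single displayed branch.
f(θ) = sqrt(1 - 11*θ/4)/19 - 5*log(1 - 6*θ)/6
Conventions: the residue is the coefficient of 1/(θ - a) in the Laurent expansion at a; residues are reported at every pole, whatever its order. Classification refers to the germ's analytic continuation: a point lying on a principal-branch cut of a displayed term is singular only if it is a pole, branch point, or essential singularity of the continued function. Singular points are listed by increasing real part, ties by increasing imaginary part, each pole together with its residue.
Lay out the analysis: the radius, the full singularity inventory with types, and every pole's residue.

Radius of convergence at 0: 1/6.
At 1/6: a logarithmic branch point.
At 4/11: an algebraic (square-root) branch point.

Branch term (-5/6)*log(1 - θ/(1/6)): its argument vanishes at θ = 1/6, a logarithmic branch point, modulus 1/6.
Branch term (1/19)*sqrt(1 - θ/(4/11)): its argument vanishes at θ = 4/11, a square-root branch point, modulus 4/11.
The radius of convergence is the smallest modulus among the singular points: 1/6.
List the singular points by increasing real part (a conjugate pair: the negative imaginary part first).


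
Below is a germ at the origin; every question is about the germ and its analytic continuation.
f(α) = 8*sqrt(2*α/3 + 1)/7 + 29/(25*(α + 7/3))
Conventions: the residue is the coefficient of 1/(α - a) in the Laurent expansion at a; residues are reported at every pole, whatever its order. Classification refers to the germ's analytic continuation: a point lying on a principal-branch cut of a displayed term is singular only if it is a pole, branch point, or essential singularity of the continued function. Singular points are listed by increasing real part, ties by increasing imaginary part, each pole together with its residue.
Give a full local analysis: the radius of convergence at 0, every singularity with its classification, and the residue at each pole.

Denominator factor (α + 7/3): pole of order 1 at -7/3, modulus 7/3.
Branch term (8/7)*sqrt(1 - α/(-3/2)): its argument vanishes at α = -3/2, a square-root branch point, modulus 3/2.
The radius of convergence is the smallest modulus among the singular points: 3/2.
The branch term is analytic at -7/3 and contributes nothing to the residue; only the rational part matters.
At the order-1 pole -7/3 set g(α) = (α - (-7/3))*(rational part) = 29/25.
Simple pole: residue = g(a) at a = -7/3, which is 29/25.
List the singular points by increasing real part (a conjugate pair: the negative imaginary part first).

Radius of convergence at 0: 3/2.
At -7/3: a pole of order 1; residue 29/25.
At -3/2: an algebraic (square-root) branch point.
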